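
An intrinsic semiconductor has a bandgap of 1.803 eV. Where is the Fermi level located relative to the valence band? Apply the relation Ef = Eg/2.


Step 1: For an intrinsic semiconductor, the Fermi level sits at midgap.
Step 2: Ef = Eg / 2 = 1.803 / 2 = 0.9015 eV

0.9015


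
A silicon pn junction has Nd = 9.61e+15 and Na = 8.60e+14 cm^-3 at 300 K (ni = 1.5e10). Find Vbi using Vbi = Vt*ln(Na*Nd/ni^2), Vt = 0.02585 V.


Step 1: Compute Na*Nd/ni^2 = 8.60e+14 * 9.61e+15 / (1.5e10)^2 = 3.6732e+10
Step 2: ln(3.6732e+10) = 24.3269
Step 3: Vbi = 0.02585 * 24.3269 = 0.629 V

0.629


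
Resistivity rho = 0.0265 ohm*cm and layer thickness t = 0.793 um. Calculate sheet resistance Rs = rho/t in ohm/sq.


Step 1: Convert thickness to cm: t = 0.793 um = 7.9300e-05 cm
Step 2: Rs = rho / t = 0.0265 / 7.9300e-05
Step 3: Rs = 334.2 ohm/sq

334.2


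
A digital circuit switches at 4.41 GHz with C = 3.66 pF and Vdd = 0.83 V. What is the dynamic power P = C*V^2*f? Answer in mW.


Step 1: V^2 = 0.83^2 = 0.6889 V^2
Step 2: P = C*V^2*f = 3.66e-12 F * 0.6889 * 4.41e9 Hz
Step 3: P = 1.111925934e-02 W
Step 4: P = 11.119 mW

11.119


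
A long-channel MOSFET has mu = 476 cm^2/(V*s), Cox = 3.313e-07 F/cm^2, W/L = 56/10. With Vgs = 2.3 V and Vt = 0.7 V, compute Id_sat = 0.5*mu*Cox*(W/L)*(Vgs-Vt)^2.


Step 1: Overdrive voltage Vov = Vgs - Vt = 2.3 - 0.7 = 1.6 V
Step 2: W/L = 56/10 = 5.6
Step 3: Id = 0.5 * 476 * 3.313e-07 * 5.6 * 1.6^2
Step 4: Id = 1.13e-03 A

1.13e-03


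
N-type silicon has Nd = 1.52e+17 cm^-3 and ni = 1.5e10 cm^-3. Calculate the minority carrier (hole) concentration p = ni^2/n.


Step 1: Since Nd >> ni, n ≈ Nd = 1.52e+17 cm^-3
Step 2: p = ni^2 / n = (1.5e10)^2 / 1.52e+17
Step 3: p = 2.25e20 / 1.52e+17 = 1.48e+03 cm^-3

1.48e+03


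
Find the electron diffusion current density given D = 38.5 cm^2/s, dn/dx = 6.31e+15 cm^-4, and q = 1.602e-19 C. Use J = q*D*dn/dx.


Step 1: J = q * D * (dn/dx)
Step 2: J = 1.602e-19 * 38.5 * 6.31e+15
Step 3: J = 3.89e-02 A/cm^2

3.89e-02


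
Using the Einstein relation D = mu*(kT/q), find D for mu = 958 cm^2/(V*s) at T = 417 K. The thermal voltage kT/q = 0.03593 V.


Step 1: D = mu * (kT/q)
Step 2: D = 958 * 0.03593
Step 3: D = 34.42 cm^2/s

34.42


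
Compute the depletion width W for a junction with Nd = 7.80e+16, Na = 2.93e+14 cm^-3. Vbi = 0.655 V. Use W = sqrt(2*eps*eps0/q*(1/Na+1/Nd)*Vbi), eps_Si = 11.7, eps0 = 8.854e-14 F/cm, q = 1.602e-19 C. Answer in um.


Step 1: 1/Na + 1/Nd = 1/2.93e+14 + 1/7.80e+16 = 3.42579e-15
Step 2: 2*eps*eps0/q = 2*11.7*8.854e-14/1.602e-19 = 1.293281e+07
Step 3: W^2 = 1.293281e+07 * 3.42579e-15 * 0.655 = 2.90198e-08
Step 4: W = sqrt(2.90198e-08) = 1.704e-04 cm = 1.704 um

1.704


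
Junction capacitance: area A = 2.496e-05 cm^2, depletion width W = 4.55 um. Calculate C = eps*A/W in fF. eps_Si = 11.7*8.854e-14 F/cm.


Step 1: eps_Si = 11.7 * 8.854e-14 = 1.035918e-12 F/cm
Step 2: W in cm = 4.55 * 1e-4 = 4.55e-04 cm
Step 3: C = 1.035918e-12 * 2.496e-05 / 4.55e-04 = 5.682750e-14 F
Step 4: C = 56.83 fF

56.83


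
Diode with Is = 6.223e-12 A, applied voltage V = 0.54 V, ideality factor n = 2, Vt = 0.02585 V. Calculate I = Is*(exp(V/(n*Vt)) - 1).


Step 1: V/(n*Vt) = 0.54/(2*0.02585) = 10.4449
Step 2: exp(10.4449) = 3.4369e+04
Step 3: I = 6.223e-12 * (3.4369e+04 - 1) = 2.14e-07 A

2.14e-07


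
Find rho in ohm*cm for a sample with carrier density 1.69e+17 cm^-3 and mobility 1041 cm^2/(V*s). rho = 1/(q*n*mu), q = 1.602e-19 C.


Step 1: sigma = q * n * mu = 1.602e-19 * 1.69e+17 * 1041 = 2.81838e+01 S/cm
Step 2: rho = 1 / sigma = 1 / 2.81838e+01 = 0.03548 ohm*cm

0.03548


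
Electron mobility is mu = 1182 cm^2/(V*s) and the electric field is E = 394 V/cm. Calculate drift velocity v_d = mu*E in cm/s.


Step 1: v_d = mu * E
Step 2: v_d = 1182 * 394 = 465708
Step 3: v_d = 4.66e+05 cm/s

4.66e+05


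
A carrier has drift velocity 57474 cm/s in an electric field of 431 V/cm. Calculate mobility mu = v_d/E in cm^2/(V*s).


Step 1: mu = v_d / E
Step 2: mu = 57474 / 431
Step 3: mu = 133.35 cm^2/(V*s)

133.35


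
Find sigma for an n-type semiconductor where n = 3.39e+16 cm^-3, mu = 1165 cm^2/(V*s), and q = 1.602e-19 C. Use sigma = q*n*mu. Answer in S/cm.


Step 1: sigma = q * n * mu
Step 2: sigma = 1.602e-19 * 3.39e+16 * 1165
Step 3: sigma = 6.327e+00 S/cm

6.327e+00


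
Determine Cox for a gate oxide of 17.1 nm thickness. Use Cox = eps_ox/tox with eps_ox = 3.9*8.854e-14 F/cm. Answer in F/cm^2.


Step 1: eps_ox = 3.9 * 8.854e-14 = 3.45306e-13 F/cm
Step 2: tox in cm = 17.1 nm * 1e-7 = 1.7100e-06 cm
Step 3: Cox = 3.45306e-13 / 1.7100e-06 = 2.02e-07 F/cm^2

2.02e-07


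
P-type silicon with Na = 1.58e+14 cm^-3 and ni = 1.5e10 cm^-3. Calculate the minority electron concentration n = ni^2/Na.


Step 1: Majority hole concentration p ≈ Na = 1.58e+14 cm^-3
Step 2: n = ni^2 / Na = (1.5e10)^2 / 1.58e+14
Step 3: n = 1.42e+06 cm^-3

1.42e+06


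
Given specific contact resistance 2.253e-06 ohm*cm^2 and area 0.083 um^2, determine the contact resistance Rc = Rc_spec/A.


Step 1: Convert area to cm^2: 0.083 um^2 = 8.3000e-10 cm^2
Step 2: Rc = Rc_spec / A = 2.253e-06 / 8.3000e-10
Step 3: Rc = 2.71e+03 ohms

2.71e+03


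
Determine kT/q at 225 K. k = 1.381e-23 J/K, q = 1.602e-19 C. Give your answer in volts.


Step 1: kT = 1.381e-23 * 225 = 3.10725e-21 J
Step 2: Vt = kT/q = 3.10725e-21 / 1.602e-19
Step 3: Vt = 0.0194 V

0.0194


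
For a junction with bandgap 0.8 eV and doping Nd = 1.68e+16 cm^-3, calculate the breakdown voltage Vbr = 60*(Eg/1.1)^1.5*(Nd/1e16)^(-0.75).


Step 1: Eg/1.1 = 0.8/1.1 = 0.727273
Step 2: (Eg/1.1)^1.5 = 0.727273^1.5 = 0.620221
Step 3: (Nd/1e16)^(-0.75) = (1.68)^(-0.75) = 0.677670
Step 4: Vbr = 60 * 0.620221 * 0.677670 = 25.2 V

25.2


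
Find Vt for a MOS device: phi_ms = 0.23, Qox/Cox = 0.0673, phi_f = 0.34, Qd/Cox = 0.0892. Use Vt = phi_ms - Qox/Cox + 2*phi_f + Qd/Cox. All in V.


Step 1: Vt = phi_ms - Qox/Cox + 2*phi_f + Qd/Cox
Step 2: Vt = 0.23 - 0.0673 + 2*0.34 + 0.0892
Step 3: Vt = 0.23 - 0.0673 + 0.68 + 0.0892
Step 4: Vt = 0.9319 V

0.9319


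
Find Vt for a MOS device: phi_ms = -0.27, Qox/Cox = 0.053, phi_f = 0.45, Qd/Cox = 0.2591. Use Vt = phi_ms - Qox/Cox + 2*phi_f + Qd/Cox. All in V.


Step 1: Vt = phi_ms - Qox/Cox + 2*phi_f + Qd/Cox
Step 2: Vt = -0.27 - 0.053 + 2*0.45 + 0.2591
Step 3: Vt = -0.27 - 0.053 + 0.9 + 0.2591
Step 4: Vt = 0.8361 V

0.8361


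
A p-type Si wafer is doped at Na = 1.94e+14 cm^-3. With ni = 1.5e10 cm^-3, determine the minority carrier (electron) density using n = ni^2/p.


Step 1: Majority hole concentration p ≈ Na = 1.94e+14 cm^-3
Step 2: n = ni^2 / Na = (1.5e10)^2 / 1.94e+14
Step 3: n = 1.16e+06 cm^-3

1.16e+06


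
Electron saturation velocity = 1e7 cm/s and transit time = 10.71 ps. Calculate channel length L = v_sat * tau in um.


Step 1: tau in seconds = 10.71 ps * 1e-12 = 1.0710e-11 s
Step 2: L = v_sat * tau = 1e7 * 1.0710e-11 = 1.0710e-04 cm
Step 3: L in um = 1.0710e-04 * 1e4 = 1.071 um

1.071


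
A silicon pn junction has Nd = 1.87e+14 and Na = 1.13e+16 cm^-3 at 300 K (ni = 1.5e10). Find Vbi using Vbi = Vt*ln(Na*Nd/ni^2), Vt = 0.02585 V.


Step 1: Compute Na*Nd/ni^2 = 1.13e+16 * 1.87e+14 / (1.5e10)^2 = 9.3916e+09
Step 2: ln(9.3916e+09) = 22.9631
Step 3: Vbi = 0.02585 * 22.9631 = 0.594 V

0.594


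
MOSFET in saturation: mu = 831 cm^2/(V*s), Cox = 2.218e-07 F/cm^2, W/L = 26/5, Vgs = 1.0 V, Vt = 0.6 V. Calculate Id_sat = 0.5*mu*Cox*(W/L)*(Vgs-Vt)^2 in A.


Step 1: Overdrive voltage Vov = Vgs - Vt = 1.0 - 0.6 = 0.4 V
Step 2: W/L = 26/5 = 5.2
Step 3: Id = 0.5 * 831 * 2.218e-07 * 5.2 * 0.4^2
Step 4: Id = 7.67e-05 A

7.67e-05


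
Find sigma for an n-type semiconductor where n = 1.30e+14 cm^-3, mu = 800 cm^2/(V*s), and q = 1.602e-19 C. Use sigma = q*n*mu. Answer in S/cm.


Step 1: sigma = q * n * mu
Step 2: sigma = 1.602e-19 * 1.30e+14 * 800
Step 3: sigma = 1.666e-02 S/cm

1.666e-02


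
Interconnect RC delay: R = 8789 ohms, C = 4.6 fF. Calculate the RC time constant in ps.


Step 1: tau = R * C
Step 2: tau = 8789 * 4.6 fF = 8789 * 4.6e-15 F
Step 3: tau = 4.04294e-11 s = 40.4294 ps

40.4294


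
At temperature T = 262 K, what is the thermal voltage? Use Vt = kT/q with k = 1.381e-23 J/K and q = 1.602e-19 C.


Step 1: kT = 1.381e-23 * 262 = 3.61822e-21 J
Step 2: Vt = kT/q = 3.61822e-21 / 1.602e-19
Step 3: Vt = 0.02259 V

0.02259


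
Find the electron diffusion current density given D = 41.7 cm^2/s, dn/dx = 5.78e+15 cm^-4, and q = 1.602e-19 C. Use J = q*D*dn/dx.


Step 1: J = q * D * (dn/dx)
Step 2: J = 1.602e-19 * 41.7 * 5.78e+15
Step 3: J = 3.86e-02 A/cm^2

3.86e-02


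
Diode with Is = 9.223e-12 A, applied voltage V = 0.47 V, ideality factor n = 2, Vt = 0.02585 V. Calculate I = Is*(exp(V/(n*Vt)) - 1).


Step 1: V/(n*Vt) = 0.47/(2*0.02585) = 9.0909
Step 2: exp(9.0909) = 8.8742e+03
Step 3: I = 9.223e-12 * (8.8742e+03 - 1) = 8.18e-08 A

8.18e-08


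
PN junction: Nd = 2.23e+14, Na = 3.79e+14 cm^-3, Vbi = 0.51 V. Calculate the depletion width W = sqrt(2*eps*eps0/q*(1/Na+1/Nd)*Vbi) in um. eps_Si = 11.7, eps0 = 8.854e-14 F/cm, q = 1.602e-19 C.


Step 1: 1/Na + 1/Nd = 1/3.79e+14 + 1/2.23e+14 = 7.12283e-15
Step 2: 2*eps*eps0/q = 2*11.7*8.854e-14/1.602e-19 = 1.293281e+07
Step 3: W^2 = 1.293281e+07 * 7.12283e-15 * 0.51 = 4.69803e-08
Step 4: W = sqrt(4.69803e-08) = 2.167e-04 cm = 2.167 um

2.167


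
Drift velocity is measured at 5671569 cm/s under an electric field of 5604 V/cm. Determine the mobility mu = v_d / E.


Step 1: mu = v_d / E
Step 2: mu = 5671569 / 5604
Step 3: mu = 1012.06 cm^2/(V*s)

1012.06


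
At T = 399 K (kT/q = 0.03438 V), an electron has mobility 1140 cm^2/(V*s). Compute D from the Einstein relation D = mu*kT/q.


Step 1: D = mu * (kT/q)
Step 2: D = 1140 * 0.03438
Step 3: D = 39.19 cm^2/s

39.19


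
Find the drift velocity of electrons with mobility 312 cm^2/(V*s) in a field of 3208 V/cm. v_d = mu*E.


Step 1: v_d = mu * E
Step 2: v_d = 312 * 3208 = 1000896
Step 3: v_d = 1.00e+06 cm/s

1.00e+06


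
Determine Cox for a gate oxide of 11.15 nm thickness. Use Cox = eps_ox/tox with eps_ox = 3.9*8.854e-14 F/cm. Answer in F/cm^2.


Step 1: eps_ox = 3.9 * 8.854e-14 = 3.45306e-13 F/cm
Step 2: tox in cm = 11.15 nm * 1e-7 = 1.1150e-06 cm
Step 3: Cox = 3.45306e-13 / 1.1150e-06 = 3.10e-07 F/cm^2

3.10e-07


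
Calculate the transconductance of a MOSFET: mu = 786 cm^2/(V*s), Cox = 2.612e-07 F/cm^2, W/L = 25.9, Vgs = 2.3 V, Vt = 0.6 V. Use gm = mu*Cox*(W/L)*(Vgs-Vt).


Step 1: Vov = Vgs - Vt = 2.3 - 0.6 = 1.7 V
Step 2: gm = mu * Cox * (W/L) * Vov
Step 3: gm = 786 * 2.612e-07 * 25.9 * 1.7 = 9.04e-03 S

9.04e-03


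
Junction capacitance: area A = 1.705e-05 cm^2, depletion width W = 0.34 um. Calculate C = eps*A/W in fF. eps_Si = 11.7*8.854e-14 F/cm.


Step 1: eps_Si = 11.7 * 8.854e-14 = 1.035918e-12 F/cm
Step 2: W in cm = 0.34 * 1e-4 = 3.40e-05 cm
Step 3: C = 1.035918e-12 * 1.705e-05 / 3.40e-05 = 5.194824e-13 F
Step 4: C = 519.48 fF

519.48


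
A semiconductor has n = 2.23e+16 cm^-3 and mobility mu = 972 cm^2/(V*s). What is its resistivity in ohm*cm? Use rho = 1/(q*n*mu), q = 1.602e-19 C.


Step 1: sigma = q * n * mu = 1.602e-19 * 2.23e+16 * 972 = 3.47243e+00 S/cm
Step 2: rho = 1 / sigma = 1 / 3.47243e+00 = 0.288 ohm*cm

0.288


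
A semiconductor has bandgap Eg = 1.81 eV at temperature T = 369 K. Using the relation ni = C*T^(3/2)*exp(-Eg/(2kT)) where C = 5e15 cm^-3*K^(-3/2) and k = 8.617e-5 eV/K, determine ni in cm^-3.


Step 1: Compute kT = 8.617e-5 * 369 = 0.03179673 eV
Step 2: Exponent = -Eg/(2kT) = -1.81/(2*0.03179673) = -28.46205
Step 3: T^(3/2) = 369^1.5 = 7088.26
Step 4: ni = 5e15 * 7088.26 * exp(-28.46205) = 1.54e+07 cm^-3

1.54e+07


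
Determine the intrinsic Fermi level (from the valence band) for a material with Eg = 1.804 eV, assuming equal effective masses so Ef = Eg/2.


Step 1: For an intrinsic semiconductor, the Fermi level sits at midgap.
Step 2: Ef = Eg / 2 = 1.804 / 2 = 0.902 eV

0.902


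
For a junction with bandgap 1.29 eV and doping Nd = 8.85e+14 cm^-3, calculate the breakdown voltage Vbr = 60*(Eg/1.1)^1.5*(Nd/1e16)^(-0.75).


Step 1: Eg/1.1 = 1.29/1.1 = 1.172727
Step 2: (Eg/1.1)^1.5 = 1.172727^1.5 = 1.269976
Step 3: (Nd/1e16)^(-0.75) = (0.0885)^(-0.75) = 6.163005
Step 4: Vbr = 60 * 1.269976 * 6.163005 = 469.6 V

469.6


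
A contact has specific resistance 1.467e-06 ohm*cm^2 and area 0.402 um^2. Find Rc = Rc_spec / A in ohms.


Step 1: Convert area to cm^2: 0.402 um^2 = 4.0200e-09 cm^2
Step 2: Rc = Rc_spec / A = 1.467e-06 / 4.0200e-09
Step 3: Rc = 3.65e+02 ohms

3.65e+02


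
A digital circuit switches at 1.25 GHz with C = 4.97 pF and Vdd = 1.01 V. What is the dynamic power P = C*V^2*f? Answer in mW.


Step 1: V^2 = 1.01^2 = 1.0201 V^2
Step 2: P = C*V^2*f = 4.97e-12 F * 1.0201 * 1.25e9 Hz
Step 3: P = 6.33737125e-03 W
Step 4: P = 6.337 mW

6.337


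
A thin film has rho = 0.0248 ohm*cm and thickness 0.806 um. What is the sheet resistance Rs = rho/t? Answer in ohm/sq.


Step 1: Convert thickness to cm: t = 0.806 um = 8.0600e-05 cm
Step 2: Rs = rho / t = 0.0248 / 8.0600e-05
Step 3: Rs = 307.7 ohm/sq

307.7


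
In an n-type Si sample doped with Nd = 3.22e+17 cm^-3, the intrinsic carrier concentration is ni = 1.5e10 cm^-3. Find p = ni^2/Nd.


Step 1: Since Nd >> ni, n ≈ Nd = 3.22e+17 cm^-3
Step 2: p = ni^2 / n = (1.5e10)^2 / 3.22e+17
Step 3: p = 2.25e20 / 3.22e+17 = 6.99e+02 cm^-3

6.99e+02


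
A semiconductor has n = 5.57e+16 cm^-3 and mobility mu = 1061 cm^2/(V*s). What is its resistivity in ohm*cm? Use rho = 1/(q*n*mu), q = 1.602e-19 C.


Step 1: sigma = q * n * mu = 1.602e-19 * 5.57e+16 * 1061 = 9.46745e+00 S/cm
Step 2: rho = 1 / sigma = 1 / 9.46745e+00 = 0.1056 ohm*cm

0.1056


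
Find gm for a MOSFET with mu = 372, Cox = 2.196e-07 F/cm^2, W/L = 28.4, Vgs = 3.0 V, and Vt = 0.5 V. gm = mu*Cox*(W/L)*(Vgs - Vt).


Step 1: Vov = Vgs - Vt = 3.0 - 0.5 = 2.5 V
Step 2: gm = mu * Cox * (W/L) * Vov
Step 3: gm = 372 * 2.196e-07 * 28.4 * 2.5 = 5.80e-03 S

5.80e-03


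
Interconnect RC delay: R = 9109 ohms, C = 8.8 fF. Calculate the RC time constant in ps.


Step 1: tau = R * C
Step 2: tau = 9109 * 8.8 fF = 9109 * 8.8e-15 F
Step 3: tau = 8.01592e-11 s = 80.1592 ps

80.1592


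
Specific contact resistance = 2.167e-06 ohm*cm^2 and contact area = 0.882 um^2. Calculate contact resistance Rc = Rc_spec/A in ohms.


Step 1: Convert area to cm^2: 0.882 um^2 = 8.8200e-09 cm^2
Step 2: Rc = Rc_spec / A = 2.167e-06 / 8.8200e-09
Step 3: Rc = 2.46e+02 ohms

2.46e+02


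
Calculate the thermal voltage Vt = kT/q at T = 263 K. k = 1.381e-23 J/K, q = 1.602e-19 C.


Step 1: kT = 1.381e-23 * 263 = 3.63203e-21 J
Step 2: Vt = kT/q = 3.63203e-21 / 1.602e-19
Step 3: Vt = 0.02267 V

0.02267


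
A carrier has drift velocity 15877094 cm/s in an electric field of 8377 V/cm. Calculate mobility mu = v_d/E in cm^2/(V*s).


Step 1: mu = v_d / E
Step 2: mu = 15877094 / 8377
Step 3: mu = 1895.32 cm^2/(V*s)

1895.32


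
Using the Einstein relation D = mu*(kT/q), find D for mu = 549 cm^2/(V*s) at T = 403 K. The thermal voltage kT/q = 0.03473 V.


Step 1: D = mu * (kT/q)
Step 2: D = 549 * 0.03473
Step 3: D = 19.07 cm^2/s

19.07


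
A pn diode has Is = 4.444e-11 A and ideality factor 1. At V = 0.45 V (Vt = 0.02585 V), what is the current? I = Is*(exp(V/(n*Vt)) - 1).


Step 1: V/(n*Vt) = 0.45/(1*0.02585) = 17.4081
Step 2: exp(17.4081) = 3.6328e+07
Step 3: I = 4.444e-11 * (3.6328e+07 - 1) = 1.61e-03 A

1.61e-03


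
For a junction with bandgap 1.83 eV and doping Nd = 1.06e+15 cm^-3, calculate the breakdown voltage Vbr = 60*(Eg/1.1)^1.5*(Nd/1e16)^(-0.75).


Step 1: Eg/1.1 = 1.83/1.1 = 1.663636
Step 2: (Eg/1.1)^1.5 = 1.663636^1.5 = 2.145791
Step 3: (Nd/1e16)^(-0.75) = (0.106)^(-0.75) = 5.382953
Step 4: Vbr = 60 * 2.145791 * 5.382953 = 693.0 V

693.0


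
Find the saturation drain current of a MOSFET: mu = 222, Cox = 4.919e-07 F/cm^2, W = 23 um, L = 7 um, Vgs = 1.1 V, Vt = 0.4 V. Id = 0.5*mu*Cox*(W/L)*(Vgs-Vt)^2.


Step 1: Overdrive voltage Vov = Vgs - Vt = 1.1 - 0.4 = 0.7 V
Step 2: W/L = 23/7 = 3.28571
Step 3: Id = 0.5 * 222 * 4.919e-07 * 3.28571 * 0.7^2
Step 4: Id = 8.79e-05 A

8.79e-05


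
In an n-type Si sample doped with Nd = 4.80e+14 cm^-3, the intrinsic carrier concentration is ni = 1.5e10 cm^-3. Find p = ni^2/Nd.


Step 1: Since Nd >> ni, n ≈ Nd = 4.80e+14 cm^-3
Step 2: p = ni^2 / n = (1.5e10)^2 / 4.80e+14
Step 3: p = 2.25e20 / 4.80e+14 = 4.69e+05 cm^-3

4.69e+05


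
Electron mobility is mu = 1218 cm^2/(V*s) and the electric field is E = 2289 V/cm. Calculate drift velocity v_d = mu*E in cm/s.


Step 1: v_d = mu * E
Step 2: v_d = 1218 * 2289 = 2788002
Step 3: v_d = 2.79e+06 cm/s

2.79e+06


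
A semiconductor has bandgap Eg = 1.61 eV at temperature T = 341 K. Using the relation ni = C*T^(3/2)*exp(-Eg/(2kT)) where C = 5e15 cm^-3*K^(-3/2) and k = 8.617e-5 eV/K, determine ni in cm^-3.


Step 1: Compute kT = 8.617e-5 * 341 = 0.02938397 eV
Step 2: Exponent = -Eg/(2kT) = -1.61/(2*0.02938397) = -27.39589
Step 3: T^(3/2) = 341^1.5 = 6296.97
Step 4: ni = 5e15 * 6296.97 * exp(-27.39589) = 3.98e+07 cm^-3

3.98e+07


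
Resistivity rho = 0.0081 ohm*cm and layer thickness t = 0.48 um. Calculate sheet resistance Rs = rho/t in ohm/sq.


Step 1: Convert thickness to cm: t = 0.48 um = 4.8000e-05 cm
Step 2: Rs = rho / t = 0.0081 / 4.8000e-05
Step 3: Rs = 168.8 ohm/sq

168.8


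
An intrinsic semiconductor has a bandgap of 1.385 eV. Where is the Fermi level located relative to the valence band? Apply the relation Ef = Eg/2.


Step 1: For an intrinsic semiconductor, the Fermi level sits at midgap.
Step 2: Ef = Eg / 2 = 1.385 / 2 = 0.6925 eV

0.6925


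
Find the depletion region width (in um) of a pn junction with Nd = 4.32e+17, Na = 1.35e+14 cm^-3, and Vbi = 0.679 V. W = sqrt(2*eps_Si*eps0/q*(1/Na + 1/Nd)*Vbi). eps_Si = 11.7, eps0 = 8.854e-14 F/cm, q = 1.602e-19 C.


Step 1: 1/Na + 1/Nd = 1/1.35e+14 + 1/4.32e+17 = 7.40972e-15
Step 2: 2*eps*eps0/q = 2*11.7*8.854e-14/1.602e-19 = 1.293281e+07
Step 3: W^2 = 1.293281e+07 * 7.40972e-15 * 0.679 = 6.50676e-08
Step 4: W = sqrt(6.50676e-08) = 2.551e-04 cm = 2.551 um

2.551


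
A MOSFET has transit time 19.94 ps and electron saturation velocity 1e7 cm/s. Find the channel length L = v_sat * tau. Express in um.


Step 1: tau in seconds = 19.94 ps * 1e-12 = 1.9940e-11 s
Step 2: L = v_sat * tau = 1e7 * 1.9940e-11 = 1.9940e-04 cm
Step 3: L in um = 1.9940e-04 * 1e4 = 1.994 um

1.994


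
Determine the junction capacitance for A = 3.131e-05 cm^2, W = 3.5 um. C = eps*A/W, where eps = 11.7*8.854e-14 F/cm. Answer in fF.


Step 1: eps_Si = 11.7 * 8.854e-14 = 1.035918e-12 F/cm
Step 2: W in cm = 3.5 * 1e-4 = 3.50e-04 cm
Step 3: C = 1.035918e-12 * 3.131e-05 / 3.50e-04 = 9.267026e-14 F
Step 4: C = 92.67 fF

92.67


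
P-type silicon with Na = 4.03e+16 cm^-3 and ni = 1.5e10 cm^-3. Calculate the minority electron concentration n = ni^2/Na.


Step 1: Majority hole concentration p ≈ Na = 4.03e+16 cm^-3
Step 2: n = ni^2 / Na = (1.5e10)^2 / 4.03e+16
Step 3: n = 5.58e+03 cm^-3

5.58e+03


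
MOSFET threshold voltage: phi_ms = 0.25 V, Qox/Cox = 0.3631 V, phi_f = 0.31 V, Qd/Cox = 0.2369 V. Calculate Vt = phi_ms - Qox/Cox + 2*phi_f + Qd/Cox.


Step 1: Vt = phi_ms - Qox/Cox + 2*phi_f + Qd/Cox
Step 2: Vt = 0.25 - 0.3631 + 2*0.31 + 0.2369
Step 3: Vt = 0.25 - 0.3631 + 0.62 + 0.2369
Step 4: Vt = 0.7438 V

0.7438


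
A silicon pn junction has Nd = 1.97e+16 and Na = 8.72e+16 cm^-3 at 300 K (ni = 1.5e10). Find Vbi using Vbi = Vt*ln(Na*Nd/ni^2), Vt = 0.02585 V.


Step 1: Compute Na*Nd/ni^2 = 8.72e+16 * 1.97e+16 / (1.5e10)^2 = 7.6348e+12
Step 2: ln(7.6348e+12) = 29.6637
Step 3: Vbi = 0.02585 * 29.6637 = 0.767 V

0.767


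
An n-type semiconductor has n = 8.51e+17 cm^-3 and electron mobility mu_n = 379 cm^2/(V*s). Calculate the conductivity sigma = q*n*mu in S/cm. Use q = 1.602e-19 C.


Step 1: sigma = q * n * mu
Step 2: sigma = 1.602e-19 * 8.51e+17 * 379
Step 3: sigma = 5.167e+01 S/cm

5.167e+01


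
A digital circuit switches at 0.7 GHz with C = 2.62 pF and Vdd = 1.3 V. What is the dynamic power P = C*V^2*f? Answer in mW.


Step 1: V^2 = 1.3^2 = 1.69 V^2
Step 2: P = C*V^2*f = 2.62e-12 F * 1.69 * 0.7e9 Hz
Step 3: P = 3.09946e-03 W
Step 4: P = 3.099 mW

3.099


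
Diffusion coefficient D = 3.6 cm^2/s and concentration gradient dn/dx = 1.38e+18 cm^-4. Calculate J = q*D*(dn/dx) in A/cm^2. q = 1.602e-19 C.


Step 1: J = q * D * (dn/dx)
Step 2: J = 1.602e-19 * 3.6 * 1.38e+18
Step 3: J = 7.96e-01 A/cm^2

7.96e-01


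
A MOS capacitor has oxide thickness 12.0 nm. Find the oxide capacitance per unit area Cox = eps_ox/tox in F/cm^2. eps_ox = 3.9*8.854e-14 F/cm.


Step 1: eps_ox = 3.9 * 8.854e-14 = 3.45306e-13 F/cm
Step 2: tox in cm = 12.0 nm * 1e-7 = 1.2000e-06 cm
Step 3: Cox = 3.45306e-13 / 1.2000e-06 = 2.88e-07 F/cm^2

2.88e-07


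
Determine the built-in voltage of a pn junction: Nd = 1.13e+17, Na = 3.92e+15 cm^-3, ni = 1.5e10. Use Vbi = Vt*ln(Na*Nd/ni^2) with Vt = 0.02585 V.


Step 1: Compute Na*Nd/ni^2 = 3.92e+15 * 1.13e+17 / (1.5e10)^2 = 1.9687e+12
Step 2: ln(1.9687e+12) = 28.3084
Step 3: Vbi = 0.02585 * 28.3084 = 0.732 V

0.732


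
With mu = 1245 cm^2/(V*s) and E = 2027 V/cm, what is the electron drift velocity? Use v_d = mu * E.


Step 1: v_d = mu * E
Step 2: v_d = 1245 * 2027 = 2523615
Step 3: v_d = 2.52e+06 cm/s

2.52e+06


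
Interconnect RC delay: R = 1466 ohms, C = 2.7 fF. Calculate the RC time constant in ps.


Step 1: tau = R * C
Step 2: tau = 1466 * 2.7 fF = 1466 * 2.7e-15 F
Step 3: tau = 3.9582e-12 s = 3.9582 ps

3.9582


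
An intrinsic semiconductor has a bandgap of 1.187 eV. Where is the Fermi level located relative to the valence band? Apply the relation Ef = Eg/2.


Step 1: For an intrinsic semiconductor, the Fermi level sits at midgap.
Step 2: Ef = Eg / 2 = 1.187 / 2 = 0.5935 eV

0.5935


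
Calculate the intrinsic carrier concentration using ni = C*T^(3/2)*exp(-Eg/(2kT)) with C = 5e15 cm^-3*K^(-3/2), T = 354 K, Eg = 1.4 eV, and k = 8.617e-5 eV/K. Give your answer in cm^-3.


Step 1: Compute kT = 8.617e-5 * 354 = 0.03050418 eV
Step 2: Exponent = -Eg/(2kT) = -1.4/(2*0.03050418) = -22.94767
Step 3: T^(3/2) = 354^1.5 = 6660.47
Step 4: ni = 5e15 * 6660.47 * exp(-22.94767) = 3.60e+09 cm^-3

3.60e+09


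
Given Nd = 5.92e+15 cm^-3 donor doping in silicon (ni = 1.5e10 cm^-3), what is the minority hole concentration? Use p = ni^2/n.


Step 1: Since Nd >> ni, n ≈ Nd = 5.92e+15 cm^-3
Step 2: p = ni^2 / n = (1.5e10)^2 / 5.92e+15
Step 3: p = 2.25e20 / 5.92e+15 = 3.80e+04 cm^-3

3.80e+04


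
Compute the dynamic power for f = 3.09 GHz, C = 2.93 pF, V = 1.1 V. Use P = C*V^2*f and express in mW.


Step 1: V^2 = 1.1^2 = 1.21 V^2
Step 2: P = C*V^2*f = 2.93e-12 F * 1.21 * 3.09e9 Hz
Step 3: P = 1.0954977e-02 W
Step 4: P = 10.955 mW

10.955


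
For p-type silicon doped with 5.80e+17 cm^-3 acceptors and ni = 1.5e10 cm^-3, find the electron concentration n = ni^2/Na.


Step 1: Majority hole concentration p ≈ Na = 5.80e+17 cm^-3
Step 2: n = ni^2 / Na = (1.5e10)^2 / 5.80e+17
Step 3: n = 3.88e+02 cm^-3

3.88e+02


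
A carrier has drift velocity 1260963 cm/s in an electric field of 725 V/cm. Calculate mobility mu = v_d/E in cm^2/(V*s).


Step 1: mu = v_d / E
Step 2: mu = 1260963 / 725
Step 3: mu = 1739.26 cm^2/(V*s)

1739.26


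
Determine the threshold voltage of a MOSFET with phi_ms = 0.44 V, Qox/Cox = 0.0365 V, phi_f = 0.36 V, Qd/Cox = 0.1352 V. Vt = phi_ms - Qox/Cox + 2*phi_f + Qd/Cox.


Step 1: Vt = phi_ms - Qox/Cox + 2*phi_f + Qd/Cox
Step 2: Vt = 0.44 - 0.0365 + 2*0.36 + 0.1352
Step 3: Vt = 0.44 - 0.0365 + 0.72 + 0.1352
Step 4: Vt = 1.2587 V

1.2587


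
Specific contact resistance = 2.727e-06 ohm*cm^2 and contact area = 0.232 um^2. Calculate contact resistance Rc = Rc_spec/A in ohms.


Step 1: Convert area to cm^2: 0.232 um^2 = 2.3200e-09 cm^2
Step 2: Rc = Rc_spec / A = 2.727e-06 / 2.3200e-09
Step 3: Rc = 1.18e+03 ohms

1.18e+03


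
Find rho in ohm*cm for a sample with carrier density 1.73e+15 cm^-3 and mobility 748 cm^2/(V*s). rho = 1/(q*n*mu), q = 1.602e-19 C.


Step 1: sigma = q * n * mu = 1.602e-19 * 1.73e+15 * 748 = 2.07305e-01 S/cm
Step 2: rho = 1 / sigma = 1 / 2.07305e-01 = 4.824 ohm*cm

4.824


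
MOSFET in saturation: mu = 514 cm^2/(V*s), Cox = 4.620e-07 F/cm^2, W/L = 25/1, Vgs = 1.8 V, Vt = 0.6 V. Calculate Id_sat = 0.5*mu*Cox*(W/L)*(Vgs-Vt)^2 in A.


Step 1: Overdrive voltage Vov = Vgs - Vt = 1.8 - 0.6 = 1.2 V
Step 2: W/L = 25/1 = 25
Step 3: Id = 0.5 * 514 * 4.620e-07 * 25 * 1.2^2
Step 4: Id = 4.27e-03 A

4.27e-03


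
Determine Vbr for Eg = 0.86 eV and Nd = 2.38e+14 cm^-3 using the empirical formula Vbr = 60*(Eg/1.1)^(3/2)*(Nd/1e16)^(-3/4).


Step 1: Eg/1.1 = 0.86/1.1 = 0.781818
Step 2: (Eg/1.1)^1.5 = 0.781818^1.5 = 0.691287
Step 3: (Nd/1e16)^(-0.75) = (0.0238)^(-0.75) = 16.503167
Step 4: Vbr = 60 * 0.691287 * 16.503167 = 684.5 V

684.5


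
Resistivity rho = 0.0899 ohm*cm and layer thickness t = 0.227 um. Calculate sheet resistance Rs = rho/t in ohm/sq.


Step 1: Convert thickness to cm: t = 0.227 um = 2.2700e-05 cm
Step 2: Rs = rho / t = 0.0899 / 2.2700e-05
Step 3: Rs = 3960.4 ohm/sq

3960.4


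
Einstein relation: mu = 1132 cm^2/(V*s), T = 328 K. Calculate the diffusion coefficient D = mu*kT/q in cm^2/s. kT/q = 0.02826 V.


Step 1: D = mu * (kT/q)
Step 2: D = 1132 * 0.02826
Step 3: D = 31.99 cm^2/s

31.99


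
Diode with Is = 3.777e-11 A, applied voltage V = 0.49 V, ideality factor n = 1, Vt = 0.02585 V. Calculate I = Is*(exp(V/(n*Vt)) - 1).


Step 1: V/(n*Vt) = 0.49/(1*0.02585) = 18.9555
Step 2: exp(18.9555) = 1.7071e+08
Step 3: I = 3.777e-11 * (1.7071e+08 - 1) = 6.45e-03 A

6.45e-03


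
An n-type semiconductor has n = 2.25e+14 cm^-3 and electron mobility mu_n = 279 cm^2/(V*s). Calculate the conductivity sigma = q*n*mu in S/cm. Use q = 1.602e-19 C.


Step 1: sigma = q * n * mu
Step 2: sigma = 1.602e-19 * 2.25e+14 * 279
Step 3: sigma = 1.006e-02 S/cm

1.006e-02


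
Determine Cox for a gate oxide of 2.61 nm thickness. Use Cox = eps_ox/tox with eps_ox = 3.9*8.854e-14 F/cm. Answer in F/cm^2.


Step 1: eps_ox = 3.9 * 8.854e-14 = 3.45306e-13 F/cm
Step 2: tox in cm = 2.61 nm * 1e-7 = 2.6100e-07 cm
Step 3: Cox = 3.45306e-13 / 2.6100e-07 = 1.32e-06 F/cm^2

1.32e-06


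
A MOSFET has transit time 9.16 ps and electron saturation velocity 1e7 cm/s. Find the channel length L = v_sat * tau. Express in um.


Step 1: tau in seconds = 9.16 ps * 1e-12 = 9.1600e-12 s
Step 2: L = v_sat * tau = 1e7 * 9.1600e-12 = 9.1600e-05 cm
Step 3: L in um = 9.1600e-05 * 1e4 = 0.916 um

0.916


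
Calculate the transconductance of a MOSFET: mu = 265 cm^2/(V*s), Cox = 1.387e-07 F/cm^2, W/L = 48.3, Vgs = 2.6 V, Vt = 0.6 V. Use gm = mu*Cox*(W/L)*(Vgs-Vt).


Step 1: Vov = Vgs - Vt = 2.6 - 0.6 = 2.0 V
Step 2: gm = mu * Cox * (W/L) * Vov
Step 3: gm = 265 * 1.387e-07 * 48.3 * 2.0 = 3.55e-03 S

3.55e-03


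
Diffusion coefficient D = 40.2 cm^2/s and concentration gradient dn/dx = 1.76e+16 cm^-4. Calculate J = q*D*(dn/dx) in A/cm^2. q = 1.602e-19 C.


Step 1: J = q * D * (dn/dx)
Step 2: J = 1.602e-19 * 40.2 * 1.76e+16
Step 3: J = 1.13e-01 A/cm^2

1.13e-01


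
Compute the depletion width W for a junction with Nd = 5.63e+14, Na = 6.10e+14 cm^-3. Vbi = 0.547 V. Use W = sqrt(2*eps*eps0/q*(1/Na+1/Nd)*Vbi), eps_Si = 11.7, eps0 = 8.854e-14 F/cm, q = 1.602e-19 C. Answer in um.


Step 1: 1/Na + 1/Nd = 1/6.10e+14 + 1/5.63e+14 = 3.41554e-15
Step 2: 2*eps*eps0/q = 2*11.7*8.854e-14/1.602e-19 = 1.293281e+07
Step 3: W^2 = 1.293281e+07 * 3.41554e-15 * 0.547 = 2.41624e-08
Step 4: W = sqrt(2.41624e-08) = 1.554e-04 cm = 1.554 um

1.554


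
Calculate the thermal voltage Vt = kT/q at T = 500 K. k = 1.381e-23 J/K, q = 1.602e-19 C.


Step 1: kT = 1.381e-23 * 500 = 6.905e-21 J
Step 2: Vt = kT/q = 6.905e-21 / 1.602e-19
Step 3: Vt = 0.0431 V

0.0431


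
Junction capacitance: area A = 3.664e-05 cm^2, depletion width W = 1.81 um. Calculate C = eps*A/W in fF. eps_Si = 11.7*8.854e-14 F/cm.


Step 1: eps_Si = 11.7 * 8.854e-14 = 1.035918e-12 F/cm
Step 2: W in cm = 1.81 * 1e-4 = 1.81e-04 cm
Step 3: C = 1.035918e-12 * 3.664e-05 / 1.81e-04 = 2.097019e-13 F
Step 4: C = 209.7 fF

209.7


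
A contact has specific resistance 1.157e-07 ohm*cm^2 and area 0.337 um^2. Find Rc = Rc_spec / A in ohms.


Step 1: Convert area to cm^2: 0.337 um^2 = 3.3700e-09 cm^2
Step 2: Rc = Rc_spec / A = 1.157e-07 / 3.3700e-09
Step 3: Rc = 3.43e+01 ohms

3.43e+01


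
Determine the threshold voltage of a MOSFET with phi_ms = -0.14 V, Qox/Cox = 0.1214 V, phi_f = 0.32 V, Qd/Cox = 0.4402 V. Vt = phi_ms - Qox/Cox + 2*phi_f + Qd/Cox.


Step 1: Vt = phi_ms - Qox/Cox + 2*phi_f + Qd/Cox
Step 2: Vt = -0.14 - 0.1214 + 2*0.32 + 0.4402
Step 3: Vt = -0.14 - 0.1214 + 0.64 + 0.4402
Step 4: Vt = 0.8188 V

0.8188


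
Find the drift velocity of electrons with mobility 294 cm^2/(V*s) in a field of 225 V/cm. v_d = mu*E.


Step 1: v_d = mu * E
Step 2: v_d = 294 * 225 = 66150
Step 3: v_d = 6.62e+04 cm/s

6.62e+04


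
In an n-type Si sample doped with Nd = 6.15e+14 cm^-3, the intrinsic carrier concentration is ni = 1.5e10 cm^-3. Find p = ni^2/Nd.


Step 1: Since Nd >> ni, n ≈ Nd = 6.15e+14 cm^-3
Step 2: p = ni^2 / n = (1.5e10)^2 / 6.15e+14
Step 3: p = 2.25e20 / 6.15e+14 = 3.66e+05 cm^-3

3.66e+05


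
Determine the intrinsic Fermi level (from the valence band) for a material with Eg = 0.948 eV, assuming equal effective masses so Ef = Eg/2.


Step 1: For an intrinsic semiconductor, the Fermi level sits at midgap.
Step 2: Ef = Eg / 2 = 0.948 / 2 = 0.474 eV

0.474


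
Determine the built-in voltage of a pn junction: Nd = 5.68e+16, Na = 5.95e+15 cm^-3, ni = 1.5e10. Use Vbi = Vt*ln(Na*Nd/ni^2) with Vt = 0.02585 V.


Step 1: Compute Na*Nd/ni^2 = 5.95e+15 * 5.68e+16 / (1.5e10)^2 = 1.5020e+12
Step 2: ln(1.5020e+12) = 28.0378
Step 3: Vbi = 0.02585 * 28.0378 = 0.725 V

0.725


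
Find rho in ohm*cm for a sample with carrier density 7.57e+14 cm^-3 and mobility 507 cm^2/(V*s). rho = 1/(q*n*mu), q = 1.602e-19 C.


Step 1: sigma = q * n * mu = 1.602e-19 * 7.57e+14 * 507 = 6.14846e-02 S/cm
Step 2: rho = 1 / sigma = 1 / 6.14846e-02 = 16.26 ohm*cm

16.26


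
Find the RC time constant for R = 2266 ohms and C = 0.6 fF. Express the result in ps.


Step 1: tau = R * C
Step 2: tau = 2266 * 0.6 fF = 2266 * 6.0e-16 F
Step 3: tau = 1.3596e-12 s = 1.3596 ps

1.3596


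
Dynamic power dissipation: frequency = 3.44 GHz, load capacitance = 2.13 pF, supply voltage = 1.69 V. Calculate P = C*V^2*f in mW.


Step 1: V^2 = 1.69^2 = 2.8561 V^2
Step 2: P = C*V^2*f = 2.13e-12 F * 2.8561 * 3.44e9 Hz
Step 3: P = 2.092721592e-02 W
Step 4: P = 20.927 mW

20.927


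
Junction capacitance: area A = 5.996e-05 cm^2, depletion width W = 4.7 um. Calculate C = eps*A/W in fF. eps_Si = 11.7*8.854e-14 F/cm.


Step 1: eps_Si = 11.7 * 8.854e-14 = 1.035918e-12 F/cm
Step 2: W in cm = 4.7 * 1e-4 = 4.70e-04 cm
Step 3: C = 1.035918e-12 * 5.996e-05 / 4.70e-04 = 1.321567e-13 F
Step 4: C = 132.16 fF

132.16


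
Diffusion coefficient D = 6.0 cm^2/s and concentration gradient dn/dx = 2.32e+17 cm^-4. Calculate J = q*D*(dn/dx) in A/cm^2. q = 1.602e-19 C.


Step 1: J = q * D * (dn/dx)
Step 2: J = 1.602e-19 * 6.0 * 2.32e+17
Step 3: J = 2.23e-01 A/cm^2

2.23e-01


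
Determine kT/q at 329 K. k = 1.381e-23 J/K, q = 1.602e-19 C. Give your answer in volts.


Step 1: kT = 1.381e-23 * 329 = 4.54349e-21 J
Step 2: Vt = kT/q = 4.54349e-21 / 1.602e-19
Step 3: Vt = 0.02836 V

0.02836


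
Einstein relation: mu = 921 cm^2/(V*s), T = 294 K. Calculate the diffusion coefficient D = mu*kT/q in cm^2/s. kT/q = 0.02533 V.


Step 1: D = mu * (kT/q)
Step 2: D = 921 * 0.02533
Step 3: D = 23.33 cm^2/s

23.33


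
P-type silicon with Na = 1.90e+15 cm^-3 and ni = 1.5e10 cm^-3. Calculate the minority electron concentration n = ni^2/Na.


Step 1: Majority hole concentration p ≈ Na = 1.90e+15 cm^-3
Step 2: n = ni^2 / Na = (1.5e10)^2 / 1.90e+15
Step 3: n = 1.18e+05 cm^-3

1.18e+05


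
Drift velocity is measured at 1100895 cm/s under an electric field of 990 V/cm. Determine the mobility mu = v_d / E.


Step 1: mu = v_d / E
Step 2: mu = 1100895 / 990
Step 3: mu = 1112.02 cm^2/(V*s)

1112.02


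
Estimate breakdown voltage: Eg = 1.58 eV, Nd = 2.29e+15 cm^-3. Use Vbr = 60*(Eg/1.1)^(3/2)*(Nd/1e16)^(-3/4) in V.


Step 1: Eg/1.1 = 1.58/1.1 = 1.436364
Step 2: (Eg/1.1)^1.5 = 1.436364^1.5 = 1.721459
Step 3: (Nd/1e16)^(-0.75) = (0.229)^(-0.75) = 3.020810
Step 4: Vbr = 60 * 1.721459 * 3.020810 = 312.0 V

312.0


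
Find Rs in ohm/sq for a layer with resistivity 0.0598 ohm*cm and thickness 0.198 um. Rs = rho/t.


Step 1: Convert thickness to cm: t = 0.198 um = 1.9800e-05 cm
Step 2: Rs = rho / t = 0.0598 / 1.9800e-05
Step 3: Rs = 3020.2 ohm/sq

3020.2


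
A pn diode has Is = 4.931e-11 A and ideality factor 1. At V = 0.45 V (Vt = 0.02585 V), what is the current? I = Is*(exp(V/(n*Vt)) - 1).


Step 1: V/(n*Vt) = 0.45/(1*0.02585) = 17.4081
Step 2: exp(17.4081) = 3.6328e+07
Step 3: I = 4.931e-11 * (3.6328e+07 - 1) = 1.79e-03 A

1.79e-03


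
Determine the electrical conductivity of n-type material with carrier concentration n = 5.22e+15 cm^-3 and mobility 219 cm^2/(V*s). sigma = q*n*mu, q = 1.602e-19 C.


Step 1: sigma = q * n * mu
Step 2: sigma = 1.602e-19 * 5.22e+15 * 219
Step 3: sigma = 1.831e-01 S/cm

1.831e-01


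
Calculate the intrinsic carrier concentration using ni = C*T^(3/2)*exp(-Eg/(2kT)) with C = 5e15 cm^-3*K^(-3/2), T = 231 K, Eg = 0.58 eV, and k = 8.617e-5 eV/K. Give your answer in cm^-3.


Step 1: Compute kT = 8.617e-5 * 231 = 0.01990527 eV
Step 2: Exponent = -Eg/(2kT) = -0.58/(2*0.01990527) = -14.56901
Step 3: T^(3/2) = 231^1.5 = 3510.90
Step 4: ni = 5e15 * 3510.90 * exp(-14.56901) = 8.26e+12 cm^-3

8.26e+12


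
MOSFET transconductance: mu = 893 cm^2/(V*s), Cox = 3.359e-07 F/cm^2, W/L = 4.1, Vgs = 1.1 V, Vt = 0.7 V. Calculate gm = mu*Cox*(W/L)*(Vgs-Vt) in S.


Step 1: Vov = Vgs - Vt = 1.1 - 0.7 = 0.4 V
Step 2: gm = mu * Cox * (W/L) * Vov
Step 3: gm = 893 * 3.359e-07 * 4.1 * 0.4 = 4.92e-04 S

4.92e-04


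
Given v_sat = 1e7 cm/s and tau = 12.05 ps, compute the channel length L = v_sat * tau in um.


Step 1: tau in seconds = 12.05 ps * 1e-12 = 1.2050e-11 s
Step 2: L = v_sat * tau = 1e7 * 1.2050e-11 = 1.2050e-04 cm
Step 3: L in um = 1.2050e-04 * 1e4 = 1.205 um

1.205


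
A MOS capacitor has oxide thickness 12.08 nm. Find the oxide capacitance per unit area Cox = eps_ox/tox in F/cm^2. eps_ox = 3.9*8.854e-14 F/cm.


Step 1: eps_ox = 3.9 * 8.854e-14 = 3.45306e-13 F/cm
Step 2: tox in cm = 12.08 nm * 1e-7 = 1.2080e-06 cm
Step 3: Cox = 3.45306e-13 / 1.2080e-06 = 2.86e-07 F/cm^2

2.86e-07


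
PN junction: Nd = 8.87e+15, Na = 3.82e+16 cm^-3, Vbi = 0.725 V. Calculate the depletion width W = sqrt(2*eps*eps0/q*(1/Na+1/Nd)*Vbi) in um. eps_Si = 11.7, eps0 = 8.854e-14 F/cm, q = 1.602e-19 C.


Step 1: 1/Na + 1/Nd = 1/3.82e+16 + 1/8.87e+15 = 1.38918e-16
Step 2: 2*eps*eps0/q = 2*11.7*8.854e-14/1.602e-19 = 1.293281e+07
Step 3: W^2 = 1.293281e+07 * 1.38918e-16 * 0.725 = 1.30254e-09
Step 4: W = sqrt(1.30254e-09) = 3.609e-05 cm = 0.3609 um

0.3609


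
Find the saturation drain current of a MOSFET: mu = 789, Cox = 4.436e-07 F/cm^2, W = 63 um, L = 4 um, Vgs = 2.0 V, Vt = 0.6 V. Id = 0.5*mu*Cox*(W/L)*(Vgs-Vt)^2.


Step 1: Overdrive voltage Vov = Vgs - Vt = 2.0 - 0.6 = 1.4 V
Step 2: W/L = 63/4 = 15.75
Step 3: Id = 0.5 * 789 * 4.436e-07 * 15.75 * 1.4^2
Step 4: Id = 5.40e-03 A

5.40e-03


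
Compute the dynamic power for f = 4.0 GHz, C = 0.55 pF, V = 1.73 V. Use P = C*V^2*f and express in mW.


Step 1: V^2 = 1.73^2 = 2.9929 V^2
Step 2: P = C*V^2*f = 0.55e-12 F * 2.9929 * 4.0e9 Hz
Step 3: P = 6.58438e-03 W
Step 4: P = 6.584 mW

6.584


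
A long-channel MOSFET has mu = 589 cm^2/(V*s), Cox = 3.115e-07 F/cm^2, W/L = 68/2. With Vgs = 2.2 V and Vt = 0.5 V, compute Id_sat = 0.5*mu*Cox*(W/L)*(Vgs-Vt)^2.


Step 1: Overdrive voltage Vov = Vgs - Vt = 2.2 - 0.5 = 1.7 V
Step 2: W/L = 68/2 = 34
Step 3: Id = 0.5 * 589 * 3.115e-07 * 34 * 1.7^2
Step 4: Id = 9.01e-03 A

9.01e-03


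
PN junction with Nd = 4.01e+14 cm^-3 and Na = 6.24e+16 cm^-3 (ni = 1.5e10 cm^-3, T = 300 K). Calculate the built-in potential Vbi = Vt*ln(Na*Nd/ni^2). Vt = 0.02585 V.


Step 1: Compute Na*Nd/ni^2 = 6.24e+16 * 4.01e+14 / (1.5e10)^2 = 1.1121e+11
Step 2: ln(1.1121e+11) = 25.4347
Step 3: Vbi = 0.02585 * 25.4347 = 0.657 V

0.657


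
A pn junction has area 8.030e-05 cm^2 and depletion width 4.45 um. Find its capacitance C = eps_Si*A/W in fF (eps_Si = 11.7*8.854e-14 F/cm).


Step 1: eps_Si = 11.7 * 8.854e-14 = 1.035918e-12 F/cm
Step 2: W in cm = 4.45 * 1e-4 = 4.45e-04 cm
Step 3: C = 1.035918e-12 * 8.030e-05 / 4.45e-04 = 1.869308e-13 F
Step 4: C = 186.93 fF

186.93


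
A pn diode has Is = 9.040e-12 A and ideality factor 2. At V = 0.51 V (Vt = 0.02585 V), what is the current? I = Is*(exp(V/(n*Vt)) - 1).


Step 1: V/(n*Vt) = 0.51/(2*0.02585) = 9.8646
Step 2: exp(9.8646) = 1.9237e+04
Step 3: I = 9.040e-12 * (1.9237e+04 - 1) = 1.74e-07 A

1.74e-07


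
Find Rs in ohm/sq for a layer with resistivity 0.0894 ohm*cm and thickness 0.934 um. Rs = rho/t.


Step 1: Convert thickness to cm: t = 0.934 um = 9.3400e-05 cm
Step 2: Rs = rho / t = 0.0894 / 9.3400e-05
Step 3: Rs = 957.2 ohm/sq

957.2


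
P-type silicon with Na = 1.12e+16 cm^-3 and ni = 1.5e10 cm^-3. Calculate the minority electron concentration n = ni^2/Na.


Step 1: Majority hole concentration p ≈ Na = 1.12e+16 cm^-3
Step 2: n = ni^2 / Na = (1.5e10)^2 / 1.12e+16
Step 3: n = 2.01e+04 cm^-3

2.01e+04


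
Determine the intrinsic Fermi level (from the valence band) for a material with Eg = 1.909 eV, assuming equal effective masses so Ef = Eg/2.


Step 1: For an intrinsic semiconductor, the Fermi level sits at midgap.
Step 2: Ef = Eg / 2 = 1.909 / 2 = 0.9545 eV

0.9545


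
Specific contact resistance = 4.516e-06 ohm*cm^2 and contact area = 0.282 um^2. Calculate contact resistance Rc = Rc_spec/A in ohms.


Step 1: Convert area to cm^2: 0.282 um^2 = 2.8200e-09 cm^2
Step 2: Rc = Rc_spec / A = 4.516e-06 / 2.8200e-09
Step 3: Rc = 1.60e+03 ohms

1.60e+03


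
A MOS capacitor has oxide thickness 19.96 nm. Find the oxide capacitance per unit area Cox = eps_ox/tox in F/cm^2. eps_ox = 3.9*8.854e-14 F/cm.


Step 1: eps_ox = 3.9 * 8.854e-14 = 3.45306e-13 F/cm
Step 2: tox in cm = 19.96 nm * 1e-7 = 1.9960e-06 cm
Step 3: Cox = 3.45306e-13 / 1.9960e-06 = 1.73e-07 F/cm^2

1.73e-07


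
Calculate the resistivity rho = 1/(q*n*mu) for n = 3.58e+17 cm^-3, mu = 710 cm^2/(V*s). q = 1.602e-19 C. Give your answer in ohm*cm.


Step 1: sigma = q * n * mu = 1.602e-19 * 3.58e+17 * 710 = 4.07196e+01 S/cm
Step 2: rho = 1 / sigma = 1 / 4.07196e+01 = 0.02456 ohm*cm

0.02456


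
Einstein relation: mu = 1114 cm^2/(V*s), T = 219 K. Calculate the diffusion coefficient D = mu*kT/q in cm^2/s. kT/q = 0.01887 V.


Step 1: D = mu * (kT/q)
Step 2: D = 1114 * 0.01887
Step 3: D = 21.02 cm^2/s

21.02


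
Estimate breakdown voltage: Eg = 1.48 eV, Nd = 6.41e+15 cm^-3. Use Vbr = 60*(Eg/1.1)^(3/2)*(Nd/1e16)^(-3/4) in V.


Step 1: Eg/1.1 = 1.48/1.1 = 1.345455
Step 2: (Eg/1.1)^1.5 = 1.345455^1.5 = 1.560644
Step 3: (Nd/1e16)^(-0.75) = (0.641)^(-0.75) = 1.395907
Step 4: Vbr = 60 * 1.560644 * 1.395907 = 130.7 V

130.7


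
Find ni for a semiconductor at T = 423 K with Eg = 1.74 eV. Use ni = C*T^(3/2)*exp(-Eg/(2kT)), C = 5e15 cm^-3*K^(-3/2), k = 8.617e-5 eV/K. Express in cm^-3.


Step 1: Compute kT = 8.617e-5 * 423 = 0.03644991 eV
Step 2: Exponent = -Eg/(2kT) = -1.74/(2*0.03644991) = -23.86837
Step 3: T^(3/2) = 423^1.5 = 8699.83
Step 4: ni = 5e15 * 8699.83 * exp(-23.86837) = 1.87e+09 cm^-3

1.87e+09


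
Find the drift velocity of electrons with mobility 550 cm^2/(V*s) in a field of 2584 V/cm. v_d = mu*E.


Step 1: v_d = mu * E
Step 2: v_d = 550 * 2584 = 1421200
Step 3: v_d = 1.42e+06 cm/s

1.42e+06
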